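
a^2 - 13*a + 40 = (a - 8)*(a - 5)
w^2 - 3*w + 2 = (w - 2)*(w - 1)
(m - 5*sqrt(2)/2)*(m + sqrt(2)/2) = m^2 - 2*sqrt(2)*m - 5/2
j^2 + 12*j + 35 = (j + 5)*(j + 7)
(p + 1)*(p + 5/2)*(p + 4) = p^3 + 15*p^2/2 + 33*p/2 + 10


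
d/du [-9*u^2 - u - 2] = -18*u - 1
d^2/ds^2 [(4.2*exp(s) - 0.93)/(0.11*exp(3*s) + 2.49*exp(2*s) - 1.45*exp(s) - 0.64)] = (0.20328*exp(6*s) + 3.349863*exp(5*s) + 25.9180229999999*exp(4*s) - 3.75976199999999*exp(3*s) + 49.642767*exp(2*s) - 11.781117*exp(s) + 2.58336)*exp(s)/(0.001331*exp(9*s) + 0.090387*exp(8*s) + 1.993398*exp(7*s) + 13.032087*exp(6*s) - 27.328386*exp(5*s) + 4.413963*exp(4*s) + 10.950863*exp(3*s) - 0.977087999999999*exp(2*s) - 1.78176*exp(s) - 0.262144)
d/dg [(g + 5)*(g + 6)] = 2*g + 11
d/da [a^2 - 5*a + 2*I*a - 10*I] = 2*a - 5 + 2*I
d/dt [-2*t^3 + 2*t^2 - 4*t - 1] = -6*t^2 + 4*t - 4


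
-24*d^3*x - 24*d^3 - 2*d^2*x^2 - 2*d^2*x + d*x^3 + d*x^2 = (-6*d + x)*(4*d + x)*(d*x + d)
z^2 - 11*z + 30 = (z - 6)*(z - 5)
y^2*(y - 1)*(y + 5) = y^4 + 4*y^3 - 5*y^2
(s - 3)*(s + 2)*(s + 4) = s^3 + 3*s^2 - 10*s - 24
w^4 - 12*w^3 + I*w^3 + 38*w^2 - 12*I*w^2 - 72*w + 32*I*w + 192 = (w - 8)*(w - 4)*(w - 2*I)*(w + 3*I)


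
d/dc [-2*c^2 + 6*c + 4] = 6 - 4*c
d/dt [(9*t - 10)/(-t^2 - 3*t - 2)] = (9*t^2 - 20*t - 48)/(t^4 + 6*t^3 + 13*t^2 + 12*t + 4)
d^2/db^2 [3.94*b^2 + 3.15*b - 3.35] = 7.88000000000000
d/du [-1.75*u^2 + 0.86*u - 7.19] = 0.86 - 3.5*u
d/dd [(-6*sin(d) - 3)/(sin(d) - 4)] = 27*cos(d)/(sin(d) - 4)^2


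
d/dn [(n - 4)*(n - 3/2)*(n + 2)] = 3*n^2 - 7*n - 5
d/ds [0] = 0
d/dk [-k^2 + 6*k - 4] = 6 - 2*k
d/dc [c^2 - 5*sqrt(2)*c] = 2*c - 5*sqrt(2)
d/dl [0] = 0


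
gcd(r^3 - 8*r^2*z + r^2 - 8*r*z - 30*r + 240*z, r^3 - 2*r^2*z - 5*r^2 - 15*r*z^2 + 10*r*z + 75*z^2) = r - 5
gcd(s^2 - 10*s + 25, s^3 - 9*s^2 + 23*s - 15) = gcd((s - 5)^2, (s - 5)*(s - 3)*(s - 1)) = s - 5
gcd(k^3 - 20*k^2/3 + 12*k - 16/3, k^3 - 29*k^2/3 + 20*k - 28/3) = k^2 - 8*k/3 + 4/3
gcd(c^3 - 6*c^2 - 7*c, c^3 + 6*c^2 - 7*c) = c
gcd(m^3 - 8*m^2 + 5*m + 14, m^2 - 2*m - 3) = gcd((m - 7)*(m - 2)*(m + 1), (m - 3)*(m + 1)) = m + 1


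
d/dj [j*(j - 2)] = 2*j - 2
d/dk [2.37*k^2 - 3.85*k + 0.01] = 4.74*k - 3.85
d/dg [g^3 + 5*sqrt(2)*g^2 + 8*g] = 3*g^2 + 10*sqrt(2)*g + 8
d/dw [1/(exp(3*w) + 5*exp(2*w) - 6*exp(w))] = (-3*exp(2*w) - 10*exp(w) + 6)*exp(-w)/(exp(2*w) + 5*exp(w) - 6)^2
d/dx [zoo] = 0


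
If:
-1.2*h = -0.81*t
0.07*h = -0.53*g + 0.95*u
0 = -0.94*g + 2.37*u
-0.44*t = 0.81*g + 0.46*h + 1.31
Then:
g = 0.81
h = -1.77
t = -2.62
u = 0.32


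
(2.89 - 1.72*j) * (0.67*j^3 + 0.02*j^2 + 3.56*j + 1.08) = -1.1524*j^4 + 1.9019*j^3 - 6.0654*j^2 + 8.4308*j + 3.1212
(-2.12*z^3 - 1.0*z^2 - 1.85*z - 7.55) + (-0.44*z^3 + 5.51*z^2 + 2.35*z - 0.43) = -2.56*z^3 + 4.51*z^2 + 0.5*z - 7.98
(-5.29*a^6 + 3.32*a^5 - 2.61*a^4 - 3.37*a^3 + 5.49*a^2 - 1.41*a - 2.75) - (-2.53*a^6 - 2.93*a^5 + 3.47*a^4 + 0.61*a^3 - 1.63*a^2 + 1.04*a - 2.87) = -2.76*a^6 + 6.25*a^5 - 6.08*a^4 - 3.98*a^3 + 7.12*a^2 - 2.45*a + 0.12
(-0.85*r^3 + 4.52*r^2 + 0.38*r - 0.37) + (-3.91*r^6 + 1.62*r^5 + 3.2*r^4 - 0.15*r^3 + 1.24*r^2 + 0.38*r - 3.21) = -3.91*r^6 + 1.62*r^5 + 3.2*r^4 - 1.0*r^3 + 5.76*r^2 + 0.76*r - 3.58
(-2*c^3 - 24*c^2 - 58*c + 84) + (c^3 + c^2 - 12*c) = -c^3 - 23*c^2 - 70*c + 84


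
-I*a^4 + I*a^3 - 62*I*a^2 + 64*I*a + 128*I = (a - 2)*(a - 8*I)*(a + 8*I)*(-I*a - I)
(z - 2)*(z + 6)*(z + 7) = z^3 + 11*z^2 + 16*z - 84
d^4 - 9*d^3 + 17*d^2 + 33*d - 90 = (d - 5)*(d - 3)^2*(d + 2)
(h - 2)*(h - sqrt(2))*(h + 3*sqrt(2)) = h^3 - 2*h^2 + 2*sqrt(2)*h^2 - 6*h - 4*sqrt(2)*h + 12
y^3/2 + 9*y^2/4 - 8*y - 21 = (y/2 + 1)*(y - 7/2)*(y + 6)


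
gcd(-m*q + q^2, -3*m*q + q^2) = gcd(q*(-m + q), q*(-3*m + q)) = q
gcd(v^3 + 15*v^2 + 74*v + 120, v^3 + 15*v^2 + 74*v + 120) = v^3 + 15*v^2 + 74*v + 120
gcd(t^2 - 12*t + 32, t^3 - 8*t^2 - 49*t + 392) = t - 8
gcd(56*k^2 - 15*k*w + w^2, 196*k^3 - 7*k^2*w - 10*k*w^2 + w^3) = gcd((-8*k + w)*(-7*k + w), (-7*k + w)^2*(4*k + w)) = -7*k + w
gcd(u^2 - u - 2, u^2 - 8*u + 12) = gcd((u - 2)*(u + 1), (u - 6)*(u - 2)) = u - 2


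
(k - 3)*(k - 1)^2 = k^3 - 5*k^2 + 7*k - 3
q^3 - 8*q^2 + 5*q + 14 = (q - 7)*(q - 2)*(q + 1)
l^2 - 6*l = l*(l - 6)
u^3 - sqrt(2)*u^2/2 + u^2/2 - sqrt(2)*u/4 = u*(u + 1/2)*(u - sqrt(2)/2)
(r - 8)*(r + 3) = r^2 - 5*r - 24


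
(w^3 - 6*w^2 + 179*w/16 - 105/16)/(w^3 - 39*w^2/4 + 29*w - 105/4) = (w - 5/4)/(w - 5)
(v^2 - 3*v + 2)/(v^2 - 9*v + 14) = (v - 1)/(v - 7)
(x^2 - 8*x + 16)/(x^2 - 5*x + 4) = (x - 4)/(x - 1)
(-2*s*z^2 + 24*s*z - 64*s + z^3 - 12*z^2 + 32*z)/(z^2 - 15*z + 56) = (-2*s*z + 8*s + z^2 - 4*z)/(z - 7)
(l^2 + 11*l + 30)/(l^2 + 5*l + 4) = (l^2 + 11*l + 30)/(l^2 + 5*l + 4)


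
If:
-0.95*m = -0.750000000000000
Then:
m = 0.79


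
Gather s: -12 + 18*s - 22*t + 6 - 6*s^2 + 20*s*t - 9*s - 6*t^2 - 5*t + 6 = -6*s^2 + s*(20*t + 9) - 6*t^2 - 27*t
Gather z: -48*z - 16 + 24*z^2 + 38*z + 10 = 24*z^2 - 10*z - 6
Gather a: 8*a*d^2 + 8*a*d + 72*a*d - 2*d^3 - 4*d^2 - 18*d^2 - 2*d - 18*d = a*(8*d^2 + 80*d) - 2*d^3 - 22*d^2 - 20*d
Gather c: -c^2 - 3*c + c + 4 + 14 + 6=-c^2 - 2*c + 24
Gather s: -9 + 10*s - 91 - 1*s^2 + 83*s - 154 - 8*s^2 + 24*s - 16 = -9*s^2 + 117*s - 270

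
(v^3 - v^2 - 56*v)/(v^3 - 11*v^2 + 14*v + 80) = v*(v + 7)/(v^2 - 3*v - 10)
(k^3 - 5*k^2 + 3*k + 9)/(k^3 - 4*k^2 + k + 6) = (k - 3)/(k - 2)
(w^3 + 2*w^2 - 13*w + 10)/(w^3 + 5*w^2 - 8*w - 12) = (w^2 + 4*w - 5)/(w^2 + 7*w + 6)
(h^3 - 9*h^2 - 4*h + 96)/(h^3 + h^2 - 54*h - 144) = (h - 4)/(h + 6)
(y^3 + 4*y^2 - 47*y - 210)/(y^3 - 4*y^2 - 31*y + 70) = (y + 6)/(y - 2)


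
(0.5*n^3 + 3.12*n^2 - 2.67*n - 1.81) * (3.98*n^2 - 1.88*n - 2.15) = 1.99*n^5 + 11.4776*n^4 - 17.5672*n^3 - 8.8922*n^2 + 9.1433*n + 3.8915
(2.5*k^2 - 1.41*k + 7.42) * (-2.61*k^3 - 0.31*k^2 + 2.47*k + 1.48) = -6.525*k^5 + 2.9051*k^4 - 12.7541*k^3 - 2.0829*k^2 + 16.2406*k + 10.9816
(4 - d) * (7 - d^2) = d^3 - 4*d^2 - 7*d + 28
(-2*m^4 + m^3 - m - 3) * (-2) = 4*m^4 - 2*m^3 + 2*m + 6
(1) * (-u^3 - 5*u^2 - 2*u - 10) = -u^3 - 5*u^2 - 2*u - 10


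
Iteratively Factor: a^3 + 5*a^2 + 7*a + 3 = (a + 1)*(a^2 + 4*a + 3) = (a + 1)*(a + 3)*(a + 1)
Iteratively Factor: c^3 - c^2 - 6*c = (c)*(c^2 - c - 6) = c*(c + 2)*(c - 3)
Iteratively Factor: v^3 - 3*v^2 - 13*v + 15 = (v + 3)*(v^2 - 6*v + 5) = (v - 1)*(v + 3)*(v - 5)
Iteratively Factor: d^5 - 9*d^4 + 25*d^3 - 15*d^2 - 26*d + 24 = (d - 4)*(d^4 - 5*d^3 + 5*d^2 + 5*d - 6) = (d - 4)*(d - 3)*(d^3 - 2*d^2 - d + 2) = (d - 4)*(d - 3)*(d + 1)*(d^2 - 3*d + 2) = (d - 4)*(d - 3)*(d - 2)*(d + 1)*(d - 1)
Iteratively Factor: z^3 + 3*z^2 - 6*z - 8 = (z + 1)*(z^2 + 2*z - 8) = (z + 1)*(z + 4)*(z - 2)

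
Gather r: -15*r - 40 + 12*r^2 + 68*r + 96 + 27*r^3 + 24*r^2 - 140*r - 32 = 27*r^3 + 36*r^2 - 87*r + 24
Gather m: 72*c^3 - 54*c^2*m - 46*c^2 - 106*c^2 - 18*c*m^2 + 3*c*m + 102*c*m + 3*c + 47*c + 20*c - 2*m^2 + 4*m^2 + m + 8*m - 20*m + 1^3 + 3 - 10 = 72*c^3 - 152*c^2 + 70*c + m^2*(2 - 18*c) + m*(-54*c^2 + 105*c - 11) - 6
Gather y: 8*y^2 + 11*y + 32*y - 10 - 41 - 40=8*y^2 + 43*y - 91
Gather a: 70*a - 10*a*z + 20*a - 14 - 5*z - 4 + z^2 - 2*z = a*(90 - 10*z) + z^2 - 7*z - 18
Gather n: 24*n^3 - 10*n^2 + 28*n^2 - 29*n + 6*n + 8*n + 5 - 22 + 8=24*n^3 + 18*n^2 - 15*n - 9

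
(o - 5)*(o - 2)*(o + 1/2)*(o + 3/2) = o^4 - 5*o^3 - 13*o^2/4 + 59*o/4 + 15/2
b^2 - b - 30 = (b - 6)*(b + 5)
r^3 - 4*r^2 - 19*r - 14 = (r - 7)*(r + 1)*(r + 2)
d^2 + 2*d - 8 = (d - 2)*(d + 4)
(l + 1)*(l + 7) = l^2 + 8*l + 7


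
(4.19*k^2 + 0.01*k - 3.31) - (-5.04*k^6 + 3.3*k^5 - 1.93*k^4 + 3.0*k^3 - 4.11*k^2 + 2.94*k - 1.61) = 5.04*k^6 - 3.3*k^5 + 1.93*k^4 - 3.0*k^3 + 8.3*k^2 - 2.93*k - 1.7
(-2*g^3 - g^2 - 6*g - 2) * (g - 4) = -2*g^4 + 7*g^3 - 2*g^2 + 22*g + 8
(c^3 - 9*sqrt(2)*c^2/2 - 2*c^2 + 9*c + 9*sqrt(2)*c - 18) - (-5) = c^3 - 9*sqrt(2)*c^2/2 - 2*c^2 + 9*c + 9*sqrt(2)*c - 13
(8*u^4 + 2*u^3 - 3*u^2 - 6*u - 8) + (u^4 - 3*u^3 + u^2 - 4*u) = 9*u^4 - u^3 - 2*u^2 - 10*u - 8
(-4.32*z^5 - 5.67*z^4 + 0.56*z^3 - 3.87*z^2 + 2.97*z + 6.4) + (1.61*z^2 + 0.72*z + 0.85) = -4.32*z^5 - 5.67*z^4 + 0.56*z^3 - 2.26*z^2 + 3.69*z + 7.25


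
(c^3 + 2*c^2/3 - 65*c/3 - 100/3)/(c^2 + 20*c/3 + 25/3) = (c^2 - c - 20)/(c + 5)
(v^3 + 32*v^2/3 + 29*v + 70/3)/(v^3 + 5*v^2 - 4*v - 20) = (3*v^2 + 26*v + 35)/(3*(v^2 + 3*v - 10))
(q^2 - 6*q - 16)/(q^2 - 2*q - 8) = (q - 8)/(q - 4)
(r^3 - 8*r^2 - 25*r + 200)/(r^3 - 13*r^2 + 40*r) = (r + 5)/r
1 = 1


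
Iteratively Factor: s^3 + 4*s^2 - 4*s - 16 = (s + 4)*(s^2 - 4) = (s - 2)*(s + 4)*(s + 2)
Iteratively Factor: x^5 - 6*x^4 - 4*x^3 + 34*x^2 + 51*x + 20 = (x + 1)*(x^4 - 7*x^3 + 3*x^2 + 31*x + 20) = (x - 4)*(x + 1)*(x^3 - 3*x^2 - 9*x - 5) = (x - 4)*(x + 1)^2*(x^2 - 4*x - 5) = (x - 5)*(x - 4)*(x + 1)^2*(x + 1)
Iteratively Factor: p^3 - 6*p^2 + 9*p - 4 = (p - 4)*(p^2 - 2*p + 1) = (p - 4)*(p - 1)*(p - 1)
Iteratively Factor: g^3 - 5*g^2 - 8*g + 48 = (g + 3)*(g^2 - 8*g + 16) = (g - 4)*(g + 3)*(g - 4)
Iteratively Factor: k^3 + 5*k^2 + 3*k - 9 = (k - 1)*(k^2 + 6*k + 9) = (k - 1)*(k + 3)*(k + 3)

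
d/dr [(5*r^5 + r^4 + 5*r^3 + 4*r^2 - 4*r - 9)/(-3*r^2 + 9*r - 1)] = (-45*r^6 + 174*r^5 - 13*r^4 + 86*r^3 + 9*r^2 - 62*r + 85)/(9*r^4 - 54*r^3 + 87*r^2 - 18*r + 1)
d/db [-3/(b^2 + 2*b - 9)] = 6*(b + 1)/(b^2 + 2*b - 9)^2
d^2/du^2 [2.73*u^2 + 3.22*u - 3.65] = 5.46000000000000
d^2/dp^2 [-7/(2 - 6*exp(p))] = 21*(3*exp(p) + 1)*exp(p)/(2*(3*exp(p) - 1)^3)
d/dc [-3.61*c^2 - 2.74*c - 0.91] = -7.22*c - 2.74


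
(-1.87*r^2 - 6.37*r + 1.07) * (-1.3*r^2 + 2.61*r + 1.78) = 2.431*r^4 + 3.4003*r^3 - 21.3453*r^2 - 8.5459*r + 1.9046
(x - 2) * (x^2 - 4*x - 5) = x^3 - 6*x^2 + 3*x + 10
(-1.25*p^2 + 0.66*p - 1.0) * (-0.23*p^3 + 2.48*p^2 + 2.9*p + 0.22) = 0.2875*p^5 - 3.2518*p^4 - 1.7582*p^3 - 0.841*p^2 - 2.7548*p - 0.22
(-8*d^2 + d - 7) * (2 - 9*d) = 72*d^3 - 25*d^2 + 65*d - 14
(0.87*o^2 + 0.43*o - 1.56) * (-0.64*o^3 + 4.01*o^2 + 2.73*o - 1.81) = -0.5568*o^5 + 3.2135*o^4 + 5.0978*o^3 - 6.6564*o^2 - 5.0371*o + 2.8236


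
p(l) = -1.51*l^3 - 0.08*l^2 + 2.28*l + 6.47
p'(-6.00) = -159.84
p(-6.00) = 316.07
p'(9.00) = -366.09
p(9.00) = -1080.28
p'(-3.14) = -41.88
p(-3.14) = 45.27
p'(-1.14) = -3.42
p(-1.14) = 6.00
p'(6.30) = -178.52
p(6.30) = -359.91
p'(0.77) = -0.53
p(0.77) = 7.49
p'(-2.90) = -35.35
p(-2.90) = 36.01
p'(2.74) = -32.17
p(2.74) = -18.95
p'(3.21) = -44.91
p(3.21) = -36.98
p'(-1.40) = -6.37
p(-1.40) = 7.26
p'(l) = -4.53*l^2 - 0.16*l + 2.28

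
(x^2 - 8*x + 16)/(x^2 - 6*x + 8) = (x - 4)/(x - 2)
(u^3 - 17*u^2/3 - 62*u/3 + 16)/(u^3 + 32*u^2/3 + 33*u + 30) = (3*u^2 - 26*u + 16)/(3*u^2 + 23*u + 30)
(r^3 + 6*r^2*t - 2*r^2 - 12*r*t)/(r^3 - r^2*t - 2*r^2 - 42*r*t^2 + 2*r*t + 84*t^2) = r/(r - 7*t)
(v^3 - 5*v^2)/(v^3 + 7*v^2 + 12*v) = v*(v - 5)/(v^2 + 7*v + 12)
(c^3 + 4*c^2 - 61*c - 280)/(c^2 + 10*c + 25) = (c^2 - c - 56)/(c + 5)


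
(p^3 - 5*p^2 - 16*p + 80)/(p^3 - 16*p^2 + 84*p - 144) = (p^2 - p - 20)/(p^2 - 12*p + 36)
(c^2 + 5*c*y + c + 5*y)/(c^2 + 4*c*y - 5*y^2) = (-c - 1)/(-c + y)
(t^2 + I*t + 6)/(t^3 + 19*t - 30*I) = (t + 3*I)/(t^2 + 2*I*t + 15)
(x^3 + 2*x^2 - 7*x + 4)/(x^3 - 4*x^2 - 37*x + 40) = (x^2 + 3*x - 4)/(x^2 - 3*x - 40)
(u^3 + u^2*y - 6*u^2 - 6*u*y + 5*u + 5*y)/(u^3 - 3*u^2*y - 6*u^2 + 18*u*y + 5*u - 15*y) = (-u - y)/(-u + 3*y)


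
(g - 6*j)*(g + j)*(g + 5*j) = g^3 - 31*g*j^2 - 30*j^3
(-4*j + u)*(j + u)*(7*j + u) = -28*j^3 - 25*j^2*u + 4*j*u^2 + u^3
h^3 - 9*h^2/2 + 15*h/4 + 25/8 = (h - 5/2)^2*(h + 1/2)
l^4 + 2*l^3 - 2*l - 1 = (l - 1)*(l + 1)^3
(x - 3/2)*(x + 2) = x^2 + x/2 - 3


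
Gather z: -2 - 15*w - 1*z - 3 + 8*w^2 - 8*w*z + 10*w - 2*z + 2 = 8*w^2 - 5*w + z*(-8*w - 3) - 3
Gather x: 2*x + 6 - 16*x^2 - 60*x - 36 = -16*x^2 - 58*x - 30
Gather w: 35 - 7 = 28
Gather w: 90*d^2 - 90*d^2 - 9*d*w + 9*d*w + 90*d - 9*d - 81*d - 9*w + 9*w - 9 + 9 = 0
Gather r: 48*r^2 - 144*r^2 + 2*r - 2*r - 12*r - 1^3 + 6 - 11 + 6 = -96*r^2 - 12*r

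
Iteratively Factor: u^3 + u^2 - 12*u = (u - 3)*(u^2 + 4*u) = (u - 3)*(u + 4)*(u)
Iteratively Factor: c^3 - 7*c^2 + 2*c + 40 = (c - 5)*(c^2 - 2*c - 8) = (c - 5)*(c - 4)*(c + 2)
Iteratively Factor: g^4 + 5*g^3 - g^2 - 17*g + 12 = (g - 1)*(g^3 + 6*g^2 + 5*g - 12) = (g - 1)^2*(g^2 + 7*g + 12) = (g - 1)^2*(g + 3)*(g + 4)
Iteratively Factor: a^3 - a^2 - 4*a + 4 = (a - 1)*(a^2 - 4) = (a - 2)*(a - 1)*(a + 2)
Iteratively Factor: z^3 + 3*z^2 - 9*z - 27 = (z + 3)*(z^2 - 9) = (z + 3)^2*(z - 3)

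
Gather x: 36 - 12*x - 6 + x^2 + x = x^2 - 11*x + 30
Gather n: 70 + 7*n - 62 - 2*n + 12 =5*n + 20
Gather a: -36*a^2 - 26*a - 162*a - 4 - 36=-36*a^2 - 188*a - 40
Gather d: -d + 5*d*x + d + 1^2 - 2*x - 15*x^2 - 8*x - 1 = 5*d*x - 15*x^2 - 10*x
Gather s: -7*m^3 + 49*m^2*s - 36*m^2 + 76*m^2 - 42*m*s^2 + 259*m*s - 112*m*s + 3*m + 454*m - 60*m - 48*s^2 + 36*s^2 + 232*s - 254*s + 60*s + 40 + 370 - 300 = -7*m^3 + 40*m^2 + 397*m + s^2*(-42*m - 12) + s*(49*m^2 + 147*m + 38) + 110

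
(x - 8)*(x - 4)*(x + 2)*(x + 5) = x^4 - 5*x^3 - 42*x^2 + 104*x + 320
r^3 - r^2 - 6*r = r*(r - 3)*(r + 2)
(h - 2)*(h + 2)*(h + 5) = h^3 + 5*h^2 - 4*h - 20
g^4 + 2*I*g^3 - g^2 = g^2*(g + I)^2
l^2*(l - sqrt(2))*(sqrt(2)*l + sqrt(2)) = sqrt(2)*l^4 - 2*l^3 + sqrt(2)*l^3 - 2*l^2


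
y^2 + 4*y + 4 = (y + 2)^2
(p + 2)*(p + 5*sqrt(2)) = p^2 + 2*p + 5*sqrt(2)*p + 10*sqrt(2)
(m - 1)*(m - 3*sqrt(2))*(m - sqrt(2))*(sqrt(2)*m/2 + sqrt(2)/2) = sqrt(2)*m^4/2 - 4*m^3 + 5*sqrt(2)*m^2/2 + 4*m - 3*sqrt(2)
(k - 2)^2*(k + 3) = k^3 - k^2 - 8*k + 12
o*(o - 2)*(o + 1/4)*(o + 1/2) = o^4 - 5*o^3/4 - 11*o^2/8 - o/4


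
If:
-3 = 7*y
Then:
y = -3/7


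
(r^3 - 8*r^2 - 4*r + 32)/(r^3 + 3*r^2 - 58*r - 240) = (r^2 - 4)/(r^2 + 11*r + 30)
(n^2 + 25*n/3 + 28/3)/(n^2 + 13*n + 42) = (n + 4/3)/(n + 6)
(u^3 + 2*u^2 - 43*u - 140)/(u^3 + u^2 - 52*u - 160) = (u - 7)/(u - 8)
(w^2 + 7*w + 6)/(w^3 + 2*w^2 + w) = (w + 6)/(w*(w + 1))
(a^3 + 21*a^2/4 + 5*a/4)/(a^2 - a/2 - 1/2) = a*(4*a^2 + 21*a + 5)/(2*(2*a^2 - a - 1))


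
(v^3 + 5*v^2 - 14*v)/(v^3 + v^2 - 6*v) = (v + 7)/(v + 3)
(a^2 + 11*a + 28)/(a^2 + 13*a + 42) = (a + 4)/(a + 6)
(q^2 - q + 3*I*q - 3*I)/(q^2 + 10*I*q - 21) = (q - 1)/(q + 7*I)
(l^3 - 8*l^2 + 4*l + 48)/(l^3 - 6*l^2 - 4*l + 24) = (l - 4)/(l - 2)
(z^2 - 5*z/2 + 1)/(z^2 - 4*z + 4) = (z - 1/2)/(z - 2)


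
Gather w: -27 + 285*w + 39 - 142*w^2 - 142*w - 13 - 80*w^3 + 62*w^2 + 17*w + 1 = -80*w^3 - 80*w^2 + 160*w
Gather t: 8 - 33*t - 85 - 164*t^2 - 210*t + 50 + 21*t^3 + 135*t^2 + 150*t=21*t^3 - 29*t^2 - 93*t - 27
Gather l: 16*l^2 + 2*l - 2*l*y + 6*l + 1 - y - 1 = 16*l^2 + l*(8 - 2*y) - y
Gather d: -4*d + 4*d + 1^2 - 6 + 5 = 0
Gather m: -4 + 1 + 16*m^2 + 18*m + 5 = 16*m^2 + 18*m + 2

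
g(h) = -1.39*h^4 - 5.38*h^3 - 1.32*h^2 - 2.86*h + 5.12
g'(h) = -5.56*h^3 - 16.14*h^2 - 2.64*h - 2.86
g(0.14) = 4.68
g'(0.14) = -3.56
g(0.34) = 3.76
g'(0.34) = -5.84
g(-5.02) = -215.92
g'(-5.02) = 307.03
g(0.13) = 4.71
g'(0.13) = -3.49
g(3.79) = -604.36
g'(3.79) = -547.39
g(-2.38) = 32.38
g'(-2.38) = -13.04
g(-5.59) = -437.64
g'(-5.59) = 478.76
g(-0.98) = 10.44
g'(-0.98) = -10.54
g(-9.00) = -5273.83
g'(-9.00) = 2766.80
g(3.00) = -273.19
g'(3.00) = -306.16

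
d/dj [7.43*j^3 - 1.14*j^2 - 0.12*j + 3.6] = 22.29*j^2 - 2.28*j - 0.12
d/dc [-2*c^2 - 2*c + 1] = -4*c - 2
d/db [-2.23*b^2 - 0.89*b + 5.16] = -4.46*b - 0.89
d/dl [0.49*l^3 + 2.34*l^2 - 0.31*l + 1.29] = 1.47*l^2 + 4.68*l - 0.31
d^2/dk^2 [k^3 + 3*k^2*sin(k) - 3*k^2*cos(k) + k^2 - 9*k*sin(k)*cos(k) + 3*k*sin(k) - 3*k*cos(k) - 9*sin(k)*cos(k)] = 3*sqrt(2)*k^2*cos(k + pi/4) + 9*k*sin(k) + 18*k*sin(2*k) + 15*k*cos(k) + 6*k + 12*sin(k) - 18*sqrt(2)*cos(2*k + pi/4) + 2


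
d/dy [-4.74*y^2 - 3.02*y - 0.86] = -9.48*y - 3.02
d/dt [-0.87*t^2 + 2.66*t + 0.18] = 2.66 - 1.74*t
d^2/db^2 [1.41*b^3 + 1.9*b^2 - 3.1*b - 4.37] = 8.46*b + 3.8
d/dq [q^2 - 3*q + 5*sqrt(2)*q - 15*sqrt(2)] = 2*q - 3 + 5*sqrt(2)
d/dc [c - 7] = 1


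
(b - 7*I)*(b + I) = b^2 - 6*I*b + 7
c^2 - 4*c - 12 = (c - 6)*(c + 2)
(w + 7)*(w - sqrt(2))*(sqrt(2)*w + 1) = sqrt(2)*w^3 - w^2 + 7*sqrt(2)*w^2 - 7*w - sqrt(2)*w - 7*sqrt(2)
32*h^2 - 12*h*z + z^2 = (-8*h + z)*(-4*h + z)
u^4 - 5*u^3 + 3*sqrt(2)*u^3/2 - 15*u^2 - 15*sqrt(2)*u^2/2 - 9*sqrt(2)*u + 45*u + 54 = (u - 6)*(u + 1)*(u - 3*sqrt(2)/2)*(u + 3*sqrt(2))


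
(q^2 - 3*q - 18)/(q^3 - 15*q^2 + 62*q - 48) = (q + 3)/(q^2 - 9*q + 8)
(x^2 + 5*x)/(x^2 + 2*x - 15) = x/(x - 3)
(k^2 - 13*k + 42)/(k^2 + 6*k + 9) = (k^2 - 13*k + 42)/(k^2 + 6*k + 9)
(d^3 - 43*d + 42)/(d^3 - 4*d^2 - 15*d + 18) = (d + 7)/(d + 3)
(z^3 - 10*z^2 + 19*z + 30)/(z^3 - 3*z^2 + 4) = (z^2 - 11*z + 30)/(z^2 - 4*z + 4)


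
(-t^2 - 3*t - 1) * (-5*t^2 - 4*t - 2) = 5*t^4 + 19*t^3 + 19*t^2 + 10*t + 2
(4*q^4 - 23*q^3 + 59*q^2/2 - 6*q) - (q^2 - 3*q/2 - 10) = 4*q^4 - 23*q^3 + 57*q^2/2 - 9*q/2 + 10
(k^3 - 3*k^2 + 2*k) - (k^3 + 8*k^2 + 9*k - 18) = -11*k^2 - 7*k + 18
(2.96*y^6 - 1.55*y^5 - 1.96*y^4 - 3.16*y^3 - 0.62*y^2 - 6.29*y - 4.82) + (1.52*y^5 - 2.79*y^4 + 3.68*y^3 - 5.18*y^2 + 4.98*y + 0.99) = 2.96*y^6 - 0.03*y^5 - 4.75*y^4 + 0.52*y^3 - 5.8*y^2 - 1.31*y - 3.83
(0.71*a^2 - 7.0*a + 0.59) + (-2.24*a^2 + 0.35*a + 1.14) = -1.53*a^2 - 6.65*a + 1.73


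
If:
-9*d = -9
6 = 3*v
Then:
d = 1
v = 2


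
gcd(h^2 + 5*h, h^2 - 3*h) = h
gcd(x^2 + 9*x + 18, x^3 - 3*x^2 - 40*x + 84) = x + 6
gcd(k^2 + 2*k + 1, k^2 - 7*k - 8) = k + 1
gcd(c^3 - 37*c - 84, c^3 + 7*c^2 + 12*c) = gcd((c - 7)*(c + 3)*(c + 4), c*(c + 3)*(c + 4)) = c^2 + 7*c + 12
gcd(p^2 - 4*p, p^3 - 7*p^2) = p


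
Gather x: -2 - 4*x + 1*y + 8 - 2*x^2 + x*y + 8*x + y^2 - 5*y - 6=-2*x^2 + x*(y + 4) + y^2 - 4*y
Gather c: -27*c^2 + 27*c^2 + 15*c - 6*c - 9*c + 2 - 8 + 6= 0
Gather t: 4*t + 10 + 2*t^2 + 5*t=2*t^2 + 9*t + 10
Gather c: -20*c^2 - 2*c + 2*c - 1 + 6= 5 - 20*c^2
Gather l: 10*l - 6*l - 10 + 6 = 4*l - 4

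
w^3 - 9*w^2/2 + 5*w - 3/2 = (w - 3)*(w - 1)*(w - 1/2)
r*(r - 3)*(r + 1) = r^3 - 2*r^2 - 3*r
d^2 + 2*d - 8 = (d - 2)*(d + 4)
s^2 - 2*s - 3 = (s - 3)*(s + 1)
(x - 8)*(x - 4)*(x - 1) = x^3 - 13*x^2 + 44*x - 32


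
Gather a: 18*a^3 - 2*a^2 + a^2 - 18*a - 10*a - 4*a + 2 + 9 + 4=18*a^3 - a^2 - 32*a + 15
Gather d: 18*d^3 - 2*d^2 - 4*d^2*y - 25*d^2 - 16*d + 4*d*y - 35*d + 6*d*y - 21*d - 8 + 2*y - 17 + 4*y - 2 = 18*d^3 + d^2*(-4*y - 27) + d*(10*y - 72) + 6*y - 27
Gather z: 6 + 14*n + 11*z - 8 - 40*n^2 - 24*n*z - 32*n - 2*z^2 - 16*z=-40*n^2 - 18*n - 2*z^2 + z*(-24*n - 5) - 2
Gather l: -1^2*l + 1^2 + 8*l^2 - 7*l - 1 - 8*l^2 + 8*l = 0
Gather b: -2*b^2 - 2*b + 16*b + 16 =-2*b^2 + 14*b + 16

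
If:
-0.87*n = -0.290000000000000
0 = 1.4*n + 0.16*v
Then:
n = 0.33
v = -2.92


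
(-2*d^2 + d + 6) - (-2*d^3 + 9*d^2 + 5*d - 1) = 2*d^3 - 11*d^2 - 4*d + 7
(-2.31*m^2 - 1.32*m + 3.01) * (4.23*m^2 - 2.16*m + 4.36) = -9.7713*m^4 - 0.594*m^3 + 5.5119*m^2 - 12.2568*m + 13.1236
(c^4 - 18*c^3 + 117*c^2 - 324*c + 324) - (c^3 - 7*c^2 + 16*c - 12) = c^4 - 19*c^3 + 124*c^2 - 340*c + 336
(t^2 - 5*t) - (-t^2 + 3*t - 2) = 2*t^2 - 8*t + 2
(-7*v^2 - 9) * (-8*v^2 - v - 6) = 56*v^4 + 7*v^3 + 114*v^2 + 9*v + 54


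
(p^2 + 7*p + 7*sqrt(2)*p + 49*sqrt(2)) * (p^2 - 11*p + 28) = p^4 - 4*p^3 + 7*sqrt(2)*p^3 - 49*p^2 - 28*sqrt(2)*p^2 - 343*sqrt(2)*p + 196*p + 1372*sqrt(2)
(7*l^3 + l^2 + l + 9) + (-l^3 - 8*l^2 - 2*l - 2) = 6*l^3 - 7*l^2 - l + 7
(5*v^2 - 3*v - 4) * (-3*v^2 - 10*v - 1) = -15*v^4 - 41*v^3 + 37*v^2 + 43*v + 4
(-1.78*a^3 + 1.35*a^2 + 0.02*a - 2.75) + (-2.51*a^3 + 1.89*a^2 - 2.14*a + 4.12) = -4.29*a^3 + 3.24*a^2 - 2.12*a + 1.37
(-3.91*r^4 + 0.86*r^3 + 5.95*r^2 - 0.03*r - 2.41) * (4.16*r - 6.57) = -16.2656*r^5 + 29.2663*r^4 + 19.1018*r^3 - 39.2163*r^2 - 9.8285*r + 15.8337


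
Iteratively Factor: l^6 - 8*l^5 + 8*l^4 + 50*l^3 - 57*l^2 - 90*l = (l + 2)*(l^5 - 10*l^4 + 28*l^3 - 6*l^2 - 45*l) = (l - 3)*(l + 2)*(l^4 - 7*l^3 + 7*l^2 + 15*l) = l*(l - 3)*(l + 2)*(l^3 - 7*l^2 + 7*l + 15) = l*(l - 5)*(l - 3)*(l + 2)*(l^2 - 2*l - 3) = l*(l - 5)*(l - 3)*(l + 1)*(l + 2)*(l - 3)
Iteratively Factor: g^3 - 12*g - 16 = (g + 2)*(g^2 - 2*g - 8) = (g - 4)*(g + 2)*(g + 2)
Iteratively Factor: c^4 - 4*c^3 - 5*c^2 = (c - 5)*(c^3 + c^2) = c*(c - 5)*(c^2 + c) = c^2*(c - 5)*(c + 1)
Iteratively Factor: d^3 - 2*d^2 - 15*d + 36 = (d - 3)*(d^2 + d - 12) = (d - 3)^2*(d + 4)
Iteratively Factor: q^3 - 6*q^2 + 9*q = (q)*(q^2 - 6*q + 9) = q*(q - 3)*(q - 3)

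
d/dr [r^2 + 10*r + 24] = 2*r + 10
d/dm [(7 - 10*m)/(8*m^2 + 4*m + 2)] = 4*(5*m^2 - 7*m - 3)/(16*m^4 + 16*m^3 + 12*m^2 + 4*m + 1)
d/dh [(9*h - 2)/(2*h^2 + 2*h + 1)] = (-18*h^2 + 8*h + 13)/(4*h^4 + 8*h^3 + 8*h^2 + 4*h + 1)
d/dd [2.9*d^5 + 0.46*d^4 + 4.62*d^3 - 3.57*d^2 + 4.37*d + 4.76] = 14.5*d^4 + 1.84*d^3 + 13.86*d^2 - 7.14*d + 4.37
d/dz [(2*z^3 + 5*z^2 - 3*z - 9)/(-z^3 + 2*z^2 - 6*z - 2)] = (9*z^4 - 30*z^3 - 63*z^2 + 16*z - 48)/(z^6 - 4*z^5 + 16*z^4 - 20*z^3 + 28*z^2 + 24*z + 4)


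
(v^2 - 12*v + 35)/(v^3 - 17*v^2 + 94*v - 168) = (v - 5)/(v^2 - 10*v + 24)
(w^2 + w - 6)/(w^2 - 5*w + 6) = (w + 3)/(w - 3)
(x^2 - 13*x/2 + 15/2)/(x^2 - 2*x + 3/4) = 2*(x - 5)/(2*x - 1)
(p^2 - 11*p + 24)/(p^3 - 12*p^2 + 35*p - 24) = 1/(p - 1)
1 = 1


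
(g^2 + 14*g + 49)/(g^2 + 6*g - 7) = (g + 7)/(g - 1)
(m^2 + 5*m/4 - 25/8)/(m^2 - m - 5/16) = 2*(2*m + 5)/(4*m + 1)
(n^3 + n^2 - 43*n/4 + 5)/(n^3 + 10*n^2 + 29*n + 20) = (n^2 - 3*n + 5/4)/(n^2 + 6*n + 5)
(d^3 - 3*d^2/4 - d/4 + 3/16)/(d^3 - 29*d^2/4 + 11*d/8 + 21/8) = (d - 1/2)/(d - 7)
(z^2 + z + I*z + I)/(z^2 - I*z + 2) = (z + 1)/(z - 2*I)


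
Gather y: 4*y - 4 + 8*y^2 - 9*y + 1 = 8*y^2 - 5*y - 3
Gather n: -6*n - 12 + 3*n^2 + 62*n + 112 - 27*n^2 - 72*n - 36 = -24*n^2 - 16*n + 64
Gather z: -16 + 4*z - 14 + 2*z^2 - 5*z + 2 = 2*z^2 - z - 28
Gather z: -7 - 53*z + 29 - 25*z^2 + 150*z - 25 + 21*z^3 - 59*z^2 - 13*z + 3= 21*z^3 - 84*z^2 + 84*z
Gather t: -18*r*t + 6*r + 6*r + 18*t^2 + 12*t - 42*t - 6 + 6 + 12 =12*r + 18*t^2 + t*(-18*r - 30) + 12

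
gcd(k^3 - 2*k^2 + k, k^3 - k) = k^2 - k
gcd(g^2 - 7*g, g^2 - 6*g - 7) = g - 7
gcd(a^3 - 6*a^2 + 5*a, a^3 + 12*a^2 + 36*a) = a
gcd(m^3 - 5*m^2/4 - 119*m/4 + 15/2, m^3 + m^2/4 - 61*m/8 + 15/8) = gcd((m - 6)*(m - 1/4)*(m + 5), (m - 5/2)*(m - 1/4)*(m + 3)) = m - 1/4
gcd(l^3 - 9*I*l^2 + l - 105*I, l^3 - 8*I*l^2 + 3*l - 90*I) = l^2 - 2*I*l + 15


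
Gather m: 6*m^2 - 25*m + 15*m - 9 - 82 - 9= 6*m^2 - 10*m - 100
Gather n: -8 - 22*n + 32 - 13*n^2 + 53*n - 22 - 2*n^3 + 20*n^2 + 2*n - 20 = -2*n^3 + 7*n^2 + 33*n - 18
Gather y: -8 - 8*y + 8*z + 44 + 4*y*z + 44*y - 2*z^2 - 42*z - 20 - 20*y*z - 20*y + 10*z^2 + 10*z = y*(16 - 16*z) + 8*z^2 - 24*z + 16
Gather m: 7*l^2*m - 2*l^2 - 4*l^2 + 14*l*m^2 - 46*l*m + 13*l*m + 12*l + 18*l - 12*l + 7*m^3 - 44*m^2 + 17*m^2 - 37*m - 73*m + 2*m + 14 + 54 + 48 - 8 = -6*l^2 + 18*l + 7*m^3 + m^2*(14*l - 27) + m*(7*l^2 - 33*l - 108) + 108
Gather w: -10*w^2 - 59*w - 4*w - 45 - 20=-10*w^2 - 63*w - 65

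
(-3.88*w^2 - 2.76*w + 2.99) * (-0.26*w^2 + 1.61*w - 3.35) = 1.0088*w^4 - 5.5292*w^3 + 7.777*w^2 + 14.0599*w - 10.0165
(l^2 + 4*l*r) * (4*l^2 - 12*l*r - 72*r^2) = 4*l^4 + 4*l^3*r - 120*l^2*r^2 - 288*l*r^3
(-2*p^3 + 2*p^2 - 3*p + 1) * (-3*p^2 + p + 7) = 6*p^5 - 8*p^4 - 3*p^3 + 8*p^2 - 20*p + 7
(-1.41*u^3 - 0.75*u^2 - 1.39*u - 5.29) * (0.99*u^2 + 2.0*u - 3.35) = -1.3959*u^5 - 3.5625*u^4 + 1.8474*u^3 - 5.5046*u^2 - 5.9235*u + 17.7215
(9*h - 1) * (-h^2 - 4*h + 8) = -9*h^3 - 35*h^2 + 76*h - 8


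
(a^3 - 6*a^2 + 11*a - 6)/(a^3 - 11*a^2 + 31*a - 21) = (a - 2)/(a - 7)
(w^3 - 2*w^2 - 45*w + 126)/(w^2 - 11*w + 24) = (w^2 + w - 42)/(w - 8)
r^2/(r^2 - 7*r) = r/(r - 7)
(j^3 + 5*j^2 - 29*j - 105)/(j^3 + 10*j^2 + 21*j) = (j - 5)/j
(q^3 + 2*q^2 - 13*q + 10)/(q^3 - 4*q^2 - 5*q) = (-q^3 - 2*q^2 + 13*q - 10)/(q*(-q^2 + 4*q + 5))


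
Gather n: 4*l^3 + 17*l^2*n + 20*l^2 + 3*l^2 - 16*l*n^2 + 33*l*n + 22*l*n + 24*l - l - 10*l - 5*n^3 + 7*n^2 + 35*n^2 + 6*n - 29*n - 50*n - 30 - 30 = 4*l^3 + 23*l^2 + 13*l - 5*n^3 + n^2*(42 - 16*l) + n*(17*l^2 + 55*l - 73) - 60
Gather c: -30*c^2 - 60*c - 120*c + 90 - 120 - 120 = -30*c^2 - 180*c - 150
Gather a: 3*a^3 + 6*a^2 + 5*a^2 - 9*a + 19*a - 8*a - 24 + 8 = 3*a^3 + 11*a^2 + 2*a - 16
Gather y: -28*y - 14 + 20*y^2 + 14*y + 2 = 20*y^2 - 14*y - 12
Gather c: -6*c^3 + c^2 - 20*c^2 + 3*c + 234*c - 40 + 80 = -6*c^3 - 19*c^2 + 237*c + 40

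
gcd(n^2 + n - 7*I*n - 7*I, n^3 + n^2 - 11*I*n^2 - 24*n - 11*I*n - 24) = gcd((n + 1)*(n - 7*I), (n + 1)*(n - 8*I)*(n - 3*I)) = n + 1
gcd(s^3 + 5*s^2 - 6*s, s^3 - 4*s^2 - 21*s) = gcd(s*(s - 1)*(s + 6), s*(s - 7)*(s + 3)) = s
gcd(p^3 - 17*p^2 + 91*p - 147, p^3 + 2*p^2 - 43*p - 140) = p - 7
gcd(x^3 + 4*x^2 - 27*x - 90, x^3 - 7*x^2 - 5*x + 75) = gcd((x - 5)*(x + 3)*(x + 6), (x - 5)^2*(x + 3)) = x^2 - 2*x - 15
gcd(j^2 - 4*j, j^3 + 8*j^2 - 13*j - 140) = j - 4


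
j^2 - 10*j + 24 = (j - 6)*(j - 4)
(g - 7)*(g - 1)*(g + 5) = g^3 - 3*g^2 - 33*g + 35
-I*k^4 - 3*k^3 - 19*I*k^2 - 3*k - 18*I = (k - 6*I)*(k - I)*(k + 3*I)*(-I*k + 1)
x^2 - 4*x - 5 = (x - 5)*(x + 1)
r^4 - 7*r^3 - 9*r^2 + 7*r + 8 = (r - 8)*(r - 1)*(r + 1)^2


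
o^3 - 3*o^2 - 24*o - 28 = (o - 7)*(o + 2)^2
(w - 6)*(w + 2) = w^2 - 4*w - 12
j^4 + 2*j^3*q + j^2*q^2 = j^2*(j + q)^2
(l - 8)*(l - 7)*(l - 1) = l^3 - 16*l^2 + 71*l - 56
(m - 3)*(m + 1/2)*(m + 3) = m^3 + m^2/2 - 9*m - 9/2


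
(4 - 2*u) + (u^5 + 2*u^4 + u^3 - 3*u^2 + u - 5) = u^5 + 2*u^4 + u^3 - 3*u^2 - u - 1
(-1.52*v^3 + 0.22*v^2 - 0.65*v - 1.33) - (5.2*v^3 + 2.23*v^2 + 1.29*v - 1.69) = -6.72*v^3 - 2.01*v^2 - 1.94*v + 0.36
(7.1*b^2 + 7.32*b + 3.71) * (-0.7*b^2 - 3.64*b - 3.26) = -4.97*b^4 - 30.968*b^3 - 52.3878*b^2 - 37.3676*b - 12.0946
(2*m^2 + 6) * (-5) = -10*m^2 - 30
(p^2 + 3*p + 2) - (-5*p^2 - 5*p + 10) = 6*p^2 + 8*p - 8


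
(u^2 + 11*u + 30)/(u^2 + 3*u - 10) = (u + 6)/(u - 2)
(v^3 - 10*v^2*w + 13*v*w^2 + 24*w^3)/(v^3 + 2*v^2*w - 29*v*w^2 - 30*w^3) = (v^2 - 11*v*w + 24*w^2)/(v^2 + v*w - 30*w^2)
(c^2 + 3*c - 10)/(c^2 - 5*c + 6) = (c + 5)/(c - 3)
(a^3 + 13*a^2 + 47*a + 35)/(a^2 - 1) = (a^2 + 12*a + 35)/(a - 1)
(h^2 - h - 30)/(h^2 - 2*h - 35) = (h - 6)/(h - 7)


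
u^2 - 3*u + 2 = (u - 2)*(u - 1)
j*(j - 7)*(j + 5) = j^3 - 2*j^2 - 35*j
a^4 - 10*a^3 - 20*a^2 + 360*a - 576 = (a - 8)*(a - 6)*(a - 2)*(a + 6)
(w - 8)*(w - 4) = w^2 - 12*w + 32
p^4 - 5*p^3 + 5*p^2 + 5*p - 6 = (p - 3)*(p - 2)*(p - 1)*(p + 1)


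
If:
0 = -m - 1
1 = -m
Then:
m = -1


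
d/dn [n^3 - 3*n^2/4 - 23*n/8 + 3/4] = 3*n^2 - 3*n/2 - 23/8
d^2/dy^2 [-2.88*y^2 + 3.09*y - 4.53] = -5.76000000000000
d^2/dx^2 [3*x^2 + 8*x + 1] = 6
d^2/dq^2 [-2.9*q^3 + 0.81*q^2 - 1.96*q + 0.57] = 1.62 - 17.4*q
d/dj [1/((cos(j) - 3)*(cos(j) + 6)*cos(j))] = 3*(sin(j) - 6*sin(j)/cos(j)^2 + 2*tan(j))/((cos(j) - 3)^2*(cos(j) + 6)^2)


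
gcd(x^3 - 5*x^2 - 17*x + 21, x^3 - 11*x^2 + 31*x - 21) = x^2 - 8*x + 7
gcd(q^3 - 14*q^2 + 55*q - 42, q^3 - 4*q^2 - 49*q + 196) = q - 7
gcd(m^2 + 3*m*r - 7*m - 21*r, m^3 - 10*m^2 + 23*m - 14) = m - 7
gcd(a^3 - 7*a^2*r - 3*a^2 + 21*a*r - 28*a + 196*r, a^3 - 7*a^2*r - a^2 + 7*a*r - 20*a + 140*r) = -a^2 + 7*a*r - 4*a + 28*r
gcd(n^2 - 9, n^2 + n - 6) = n + 3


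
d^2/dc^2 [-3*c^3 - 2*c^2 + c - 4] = -18*c - 4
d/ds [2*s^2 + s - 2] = 4*s + 1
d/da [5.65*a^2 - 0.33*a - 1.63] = 11.3*a - 0.33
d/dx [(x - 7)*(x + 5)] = 2*x - 2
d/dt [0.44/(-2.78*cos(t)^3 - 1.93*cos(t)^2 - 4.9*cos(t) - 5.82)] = (3.6696*sin(t)^2 - 1.6984*cos(t) - 5.8256)*sin(t)/(2.78*cos(t)^3 + 1.93*cos(t)^2 + 4.9*cos(t) + 5.82)^2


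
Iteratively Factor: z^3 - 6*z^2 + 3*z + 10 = (z + 1)*(z^2 - 7*z + 10) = (z - 2)*(z + 1)*(z - 5)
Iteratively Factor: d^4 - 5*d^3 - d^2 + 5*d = (d)*(d^3 - 5*d^2 - d + 5) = d*(d - 5)*(d^2 - 1) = d*(d - 5)*(d + 1)*(d - 1)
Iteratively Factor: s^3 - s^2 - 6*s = (s)*(s^2 - s - 6) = s*(s - 3)*(s + 2)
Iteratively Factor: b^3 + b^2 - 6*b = (b + 3)*(b^2 - 2*b) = b*(b + 3)*(b - 2)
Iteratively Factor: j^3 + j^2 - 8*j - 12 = (j - 3)*(j^2 + 4*j + 4) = (j - 3)*(j + 2)*(j + 2)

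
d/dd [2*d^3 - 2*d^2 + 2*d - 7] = 6*d^2 - 4*d + 2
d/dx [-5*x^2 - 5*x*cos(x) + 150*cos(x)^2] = 5*x*sin(x) - 10*x - 150*sin(2*x) - 5*cos(x)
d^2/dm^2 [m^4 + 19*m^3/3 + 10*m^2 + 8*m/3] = 12*m^2 + 38*m + 20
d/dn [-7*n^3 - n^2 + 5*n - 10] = -21*n^2 - 2*n + 5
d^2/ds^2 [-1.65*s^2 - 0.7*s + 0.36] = -3.30000000000000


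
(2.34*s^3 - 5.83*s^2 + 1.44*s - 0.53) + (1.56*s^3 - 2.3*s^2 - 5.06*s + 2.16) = 3.9*s^3 - 8.13*s^2 - 3.62*s + 1.63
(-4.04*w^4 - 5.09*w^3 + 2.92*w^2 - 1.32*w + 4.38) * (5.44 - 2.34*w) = 9.4536*w^5 - 10.067*w^4 - 34.5224*w^3 + 18.9736*w^2 - 17.43*w + 23.8272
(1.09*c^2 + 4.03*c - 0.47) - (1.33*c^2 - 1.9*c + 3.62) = -0.24*c^2 + 5.93*c - 4.09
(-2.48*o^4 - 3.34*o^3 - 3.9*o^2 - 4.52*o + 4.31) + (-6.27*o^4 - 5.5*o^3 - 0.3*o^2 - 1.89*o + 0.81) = -8.75*o^4 - 8.84*o^3 - 4.2*o^2 - 6.41*o + 5.12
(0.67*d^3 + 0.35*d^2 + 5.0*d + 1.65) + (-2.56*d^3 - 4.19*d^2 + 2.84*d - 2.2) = -1.89*d^3 - 3.84*d^2 + 7.84*d - 0.55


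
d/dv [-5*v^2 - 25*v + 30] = -10*v - 25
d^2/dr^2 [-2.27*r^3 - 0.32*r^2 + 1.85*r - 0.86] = -13.62*r - 0.64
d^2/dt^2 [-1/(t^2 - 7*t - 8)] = 2*(-t^2 + 7*t + (2*t - 7)^2 + 8)/(-t^2 + 7*t + 8)^3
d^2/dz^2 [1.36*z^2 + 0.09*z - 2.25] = 2.72000000000000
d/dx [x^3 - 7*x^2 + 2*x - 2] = 3*x^2 - 14*x + 2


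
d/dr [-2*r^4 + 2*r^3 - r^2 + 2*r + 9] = -8*r^3 + 6*r^2 - 2*r + 2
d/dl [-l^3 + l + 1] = 1 - 3*l^2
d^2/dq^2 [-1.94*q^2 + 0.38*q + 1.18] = -3.88000000000000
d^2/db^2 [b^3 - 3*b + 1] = 6*b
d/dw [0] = 0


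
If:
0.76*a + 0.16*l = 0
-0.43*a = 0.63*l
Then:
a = 0.00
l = 0.00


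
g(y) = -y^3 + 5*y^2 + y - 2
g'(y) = -3*y^2 + 10*y + 1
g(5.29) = -4.83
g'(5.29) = -30.05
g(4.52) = 12.33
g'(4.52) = -15.09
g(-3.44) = 94.44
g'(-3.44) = -68.90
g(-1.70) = 15.66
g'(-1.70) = -24.67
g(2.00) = 12.00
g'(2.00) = 9.00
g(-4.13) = 149.60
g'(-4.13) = -91.47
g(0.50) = -0.38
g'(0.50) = 5.25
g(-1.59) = 13.07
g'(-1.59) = -22.48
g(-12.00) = 2434.00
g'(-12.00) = -551.00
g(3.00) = 19.00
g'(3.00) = 4.00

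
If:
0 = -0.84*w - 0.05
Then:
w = -0.06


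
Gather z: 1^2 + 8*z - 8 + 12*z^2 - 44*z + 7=12*z^2 - 36*z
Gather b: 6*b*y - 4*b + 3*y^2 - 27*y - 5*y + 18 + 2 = b*(6*y - 4) + 3*y^2 - 32*y + 20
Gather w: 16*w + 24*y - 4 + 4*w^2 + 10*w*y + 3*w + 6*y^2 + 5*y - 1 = 4*w^2 + w*(10*y + 19) + 6*y^2 + 29*y - 5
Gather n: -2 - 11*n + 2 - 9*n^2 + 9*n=-9*n^2 - 2*n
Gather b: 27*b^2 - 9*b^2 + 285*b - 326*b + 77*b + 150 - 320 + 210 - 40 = 18*b^2 + 36*b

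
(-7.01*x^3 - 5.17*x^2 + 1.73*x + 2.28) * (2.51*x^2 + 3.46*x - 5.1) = -17.5951*x^5 - 37.2313*x^4 + 22.2051*x^3 + 38.0756*x^2 - 0.9342*x - 11.628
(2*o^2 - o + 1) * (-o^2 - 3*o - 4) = -2*o^4 - 5*o^3 - 6*o^2 + o - 4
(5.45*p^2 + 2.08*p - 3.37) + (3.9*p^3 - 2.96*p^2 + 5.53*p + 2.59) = 3.9*p^3 + 2.49*p^2 + 7.61*p - 0.78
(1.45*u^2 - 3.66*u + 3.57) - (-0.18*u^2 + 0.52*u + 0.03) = 1.63*u^2 - 4.18*u + 3.54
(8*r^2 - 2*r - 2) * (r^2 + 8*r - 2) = 8*r^4 + 62*r^3 - 34*r^2 - 12*r + 4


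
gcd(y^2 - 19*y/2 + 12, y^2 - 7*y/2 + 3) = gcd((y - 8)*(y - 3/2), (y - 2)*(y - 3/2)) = y - 3/2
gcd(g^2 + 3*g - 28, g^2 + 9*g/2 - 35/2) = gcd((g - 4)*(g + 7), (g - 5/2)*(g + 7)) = g + 7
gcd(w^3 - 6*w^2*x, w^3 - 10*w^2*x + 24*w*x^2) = -w^2 + 6*w*x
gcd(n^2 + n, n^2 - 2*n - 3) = n + 1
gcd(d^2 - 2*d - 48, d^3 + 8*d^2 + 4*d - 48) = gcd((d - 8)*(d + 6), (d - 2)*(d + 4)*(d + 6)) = d + 6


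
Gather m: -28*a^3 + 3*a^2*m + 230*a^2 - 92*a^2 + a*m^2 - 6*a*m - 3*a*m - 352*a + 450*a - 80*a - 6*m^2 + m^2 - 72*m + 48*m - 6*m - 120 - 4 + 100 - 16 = -28*a^3 + 138*a^2 + 18*a + m^2*(a - 5) + m*(3*a^2 - 9*a - 30) - 40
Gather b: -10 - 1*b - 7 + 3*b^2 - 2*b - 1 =3*b^2 - 3*b - 18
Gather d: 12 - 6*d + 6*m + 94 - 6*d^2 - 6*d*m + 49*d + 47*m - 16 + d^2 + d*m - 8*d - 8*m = -5*d^2 + d*(35 - 5*m) + 45*m + 90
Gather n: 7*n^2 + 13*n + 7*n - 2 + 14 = 7*n^2 + 20*n + 12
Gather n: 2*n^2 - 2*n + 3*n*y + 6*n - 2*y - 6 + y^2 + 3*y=2*n^2 + n*(3*y + 4) + y^2 + y - 6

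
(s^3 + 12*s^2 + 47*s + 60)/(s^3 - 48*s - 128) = (s^2 + 8*s + 15)/(s^2 - 4*s - 32)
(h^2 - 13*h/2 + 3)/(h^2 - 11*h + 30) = (h - 1/2)/(h - 5)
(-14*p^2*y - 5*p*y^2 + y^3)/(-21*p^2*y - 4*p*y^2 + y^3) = (2*p + y)/(3*p + y)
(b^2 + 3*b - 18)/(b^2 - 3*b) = (b + 6)/b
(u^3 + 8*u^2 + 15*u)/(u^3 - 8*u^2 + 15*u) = (u^2 + 8*u + 15)/(u^2 - 8*u + 15)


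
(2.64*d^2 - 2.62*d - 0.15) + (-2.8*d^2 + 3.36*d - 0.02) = -0.16*d^2 + 0.74*d - 0.17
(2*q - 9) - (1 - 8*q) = 10*q - 10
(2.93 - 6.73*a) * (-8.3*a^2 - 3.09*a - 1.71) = 55.859*a^3 - 3.5233*a^2 + 2.4546*a - 5.0103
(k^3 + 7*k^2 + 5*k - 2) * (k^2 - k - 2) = k^5 + 6*k^4 - 4*k^3 - 21*k^2 - 8*k + 4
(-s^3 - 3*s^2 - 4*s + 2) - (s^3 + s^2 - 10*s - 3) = -2*s^3 - 4*s^2 + 6*s + 5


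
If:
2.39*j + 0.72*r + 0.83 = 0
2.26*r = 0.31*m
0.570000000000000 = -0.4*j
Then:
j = -1.42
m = 26.08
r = 3.58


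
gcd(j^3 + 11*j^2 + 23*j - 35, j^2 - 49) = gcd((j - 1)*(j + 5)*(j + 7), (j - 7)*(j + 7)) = j + 7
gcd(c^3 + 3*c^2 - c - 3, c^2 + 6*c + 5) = c + 1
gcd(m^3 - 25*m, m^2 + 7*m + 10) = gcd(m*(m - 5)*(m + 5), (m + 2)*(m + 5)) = m + 5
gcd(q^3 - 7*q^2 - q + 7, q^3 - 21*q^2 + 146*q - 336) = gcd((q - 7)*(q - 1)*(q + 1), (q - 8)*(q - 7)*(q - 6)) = q - 7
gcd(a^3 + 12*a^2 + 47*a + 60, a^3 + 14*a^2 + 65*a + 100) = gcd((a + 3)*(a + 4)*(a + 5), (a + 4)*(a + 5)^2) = a^2 + 9*a + 20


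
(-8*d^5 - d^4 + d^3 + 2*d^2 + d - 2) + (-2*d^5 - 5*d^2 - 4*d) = -10*d^5 - d^4 + d^3 - 3*d^2 - 3*d - 2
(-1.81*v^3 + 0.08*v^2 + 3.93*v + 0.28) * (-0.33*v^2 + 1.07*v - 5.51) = 0.5973*v^5 - 1.9631*v^4 + 8.7618*v^3 + 3.6719*v^2 - 21.3547*v - 1.5428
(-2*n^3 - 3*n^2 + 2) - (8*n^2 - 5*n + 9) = -2*n^3 - 11*n^2 + 5*n - 7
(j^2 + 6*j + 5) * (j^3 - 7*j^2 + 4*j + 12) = j^5 - j^4 - 33*j^3 + j^2 + 92*j + 60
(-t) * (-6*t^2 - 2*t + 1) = 6*t^3 + 2*t^2 - t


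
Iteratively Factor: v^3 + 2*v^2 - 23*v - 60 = (v - 5)*(v^2 + 7*v + 12) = (v - 5)*(v + 4)*(v + 3)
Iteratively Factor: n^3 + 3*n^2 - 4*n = (n - 1)*(n^2 + 4*n) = n*(n - 1)*(n + 4)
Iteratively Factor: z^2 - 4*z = (z - 4)*(z)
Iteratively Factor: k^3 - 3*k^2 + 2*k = (k - 1)*(k^2 - 2*k) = k*(k - 1)*(k - 2)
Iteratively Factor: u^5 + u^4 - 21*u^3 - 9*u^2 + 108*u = (u)*(u^4 + u^3 - 21*u^2 - 9*u + 108) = u*(u - 3)*(u^3 + 4*u^2 - 9*u - 36) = u*(u - 3)^2*(u^2 + 7*u + 12) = u*(u - 3)^2*(u + 4)*(u + 3)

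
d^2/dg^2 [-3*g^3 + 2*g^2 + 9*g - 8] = 4 - 18*g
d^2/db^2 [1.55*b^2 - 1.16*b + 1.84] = 3.10000000000000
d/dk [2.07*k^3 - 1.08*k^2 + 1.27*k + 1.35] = 6.21*k^2 - 2.16*k + 1.27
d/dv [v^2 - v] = 2*v - 1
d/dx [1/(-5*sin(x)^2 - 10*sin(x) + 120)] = 2*(sin(x) + 1)*cos(x)/(5*(sin(x)^2 + 2*sin(x) - 24)^2)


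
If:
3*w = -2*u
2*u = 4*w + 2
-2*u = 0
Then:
No Solution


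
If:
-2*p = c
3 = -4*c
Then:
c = -3/4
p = 3/8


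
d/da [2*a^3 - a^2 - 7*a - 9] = 6*a^2 - 2*a - 7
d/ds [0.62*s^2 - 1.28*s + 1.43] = 1.24*s - 1.28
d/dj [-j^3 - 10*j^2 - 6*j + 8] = -3*j^2 - 20*j - 6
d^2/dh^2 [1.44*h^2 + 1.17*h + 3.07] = 2.88000000000000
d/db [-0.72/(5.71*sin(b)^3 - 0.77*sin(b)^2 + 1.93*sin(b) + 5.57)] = (12.3336*sin(b)^2 - 1.1088*sin(b) + 1.3896)*cos(b)/(5.71*sin(b)^3 - 0.77*sin(b)^2 + 1.93*sin(b) + 5.57)^2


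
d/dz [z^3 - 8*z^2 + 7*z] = 3*z^2 - 16*z + 7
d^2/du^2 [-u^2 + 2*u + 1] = -2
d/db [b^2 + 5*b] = 2*b + 5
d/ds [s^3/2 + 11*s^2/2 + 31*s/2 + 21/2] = 3*s^2/2 + 11*s + 31/2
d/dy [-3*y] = -3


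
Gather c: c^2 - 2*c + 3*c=c^2 + c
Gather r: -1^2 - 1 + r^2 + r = r^2 + r - 2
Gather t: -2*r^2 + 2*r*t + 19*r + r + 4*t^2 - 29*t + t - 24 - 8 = -2*r^2 + 20*r + 4*t^2 + t*(2*r - 28) - 32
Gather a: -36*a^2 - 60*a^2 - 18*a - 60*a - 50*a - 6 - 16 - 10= -96*a^2 - 128*a - 32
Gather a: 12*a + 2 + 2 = 12*a + 4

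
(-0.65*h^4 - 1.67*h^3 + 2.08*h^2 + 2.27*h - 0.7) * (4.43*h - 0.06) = -2.8795*h^5 - 7.3591*h^4 + 9.3146*h^3 + 9.9313*h^2 - 3.2372*h + 0.042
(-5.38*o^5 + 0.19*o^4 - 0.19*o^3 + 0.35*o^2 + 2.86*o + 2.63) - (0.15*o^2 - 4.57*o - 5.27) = -5.38*o^5 + 0.19*o^4 - 0.19*o^3 + 0.2*o^2 + 7.43*o + 7.9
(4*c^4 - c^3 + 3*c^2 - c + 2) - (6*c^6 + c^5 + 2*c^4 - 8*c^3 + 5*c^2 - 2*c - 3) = -6*c^6 - c^5 + 2*c^4 + 7*c^3 - 2*c^2 + c + 5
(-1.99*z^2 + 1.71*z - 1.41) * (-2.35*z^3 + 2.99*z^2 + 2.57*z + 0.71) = 4.6765*z^5 - 9.9686*z^4 + 3.3121*z^3 - 1.2341*z^2 - 2.4096*z - 1.0011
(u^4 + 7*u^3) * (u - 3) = u^5 + 4*u^4 - 21*u^3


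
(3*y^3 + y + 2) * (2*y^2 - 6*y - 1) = 6*y^5 - 18*y^4 - y^3 - 2*y^2 - 13*y - 2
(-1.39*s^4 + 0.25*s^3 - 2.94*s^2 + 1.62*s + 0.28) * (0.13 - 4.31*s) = 5.9909*s^5 - 1.2582*s^4 + 12.7039*s^3 - 7.3644*s^2 - 0.9962*s + 0.0364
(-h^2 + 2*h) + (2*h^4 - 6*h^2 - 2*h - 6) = 2*h^4 - 7*h^2 - 6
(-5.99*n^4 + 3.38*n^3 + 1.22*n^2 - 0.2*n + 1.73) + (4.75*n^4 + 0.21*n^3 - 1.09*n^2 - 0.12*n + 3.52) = -1.24*n^4 + 3.59*n^3 + 0.13*n^2 - 0.32*n + 5.25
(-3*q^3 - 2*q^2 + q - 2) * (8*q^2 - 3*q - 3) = -24*q^5 - 7*q^4 + 23*q^3 - 13*q^2 + 3*q + 6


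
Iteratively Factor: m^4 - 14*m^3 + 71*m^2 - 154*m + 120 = (m - 3)*(m^3 - 11*m^2 + 38*m - 40) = (m - 4)*(m - 3)*(m^2 - 7*m + 10) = (m - 4)*(m - 3)*(m - 2)*(m - 5)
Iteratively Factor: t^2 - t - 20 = (t + 4)*(t - 5)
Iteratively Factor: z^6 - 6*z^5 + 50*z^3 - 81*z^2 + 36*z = (z)*(z^5 - 6*z^4 + 50*z^2 - 81*z + 36) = z*(z - 1)*(z^4 - 5*z^3 - 5*z^2 + 45*z - 36) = z*(z - 1)^2*(z^3 - 4*z^2 - 9*z + 36) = z*(z - 1)^2*(z + 3)*(z^2 - 7*z + 12) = z*(z - 3)*(z - 1)^2*(z + 3)*(z - 4)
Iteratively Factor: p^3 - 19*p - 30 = (p + 3)*(p^2 - 3*p - 10) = (p - 5)*(p + 3)*(p + 2)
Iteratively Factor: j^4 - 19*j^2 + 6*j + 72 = (j - 3)*(j^3 + 3*j^2 - 10*j - 24) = (j - 3)*(j + 4)*(j^2 - j - 6) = (j - 3)*(j + 2)*(j + 4)*(j - 3)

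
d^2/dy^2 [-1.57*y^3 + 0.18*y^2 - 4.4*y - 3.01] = 0.36 - 9.42*y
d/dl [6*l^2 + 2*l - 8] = 12*l + 2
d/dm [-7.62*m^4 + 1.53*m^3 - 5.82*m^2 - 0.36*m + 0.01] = -30.48*m^3 + 4.59*m^2 - 11.64*m - 0.36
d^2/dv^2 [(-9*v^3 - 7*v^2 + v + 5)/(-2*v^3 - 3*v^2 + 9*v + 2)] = 2*(-26*v^6 + 474*v^5 + 456*v^4 + 901*v^3 + 723*v^2 + 435*v - 389)/(8*v^9 + 36*v^8 - 54*v^7 - 321*v^6 + 171*v^5 + 891*v^4 - 381*v^3 - 450*v^2 - 108*v - 8)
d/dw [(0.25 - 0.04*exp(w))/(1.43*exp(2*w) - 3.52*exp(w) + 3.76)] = (0.0572*exp(2*w) - 0.715*exp(w) + 0.7296)*exp(w)/(2.0449*exp(4*w) - 10.0672*exp(3*w) + 23.144*exp(2*w) - 26.4704*exp(w) + 14.1376)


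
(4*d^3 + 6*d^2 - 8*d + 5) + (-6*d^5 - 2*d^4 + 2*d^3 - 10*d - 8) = -6*d^5 - 2*d^4 + 6*d^3 + 6*d^2 - 18*d - 3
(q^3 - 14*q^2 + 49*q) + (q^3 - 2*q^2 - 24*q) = 2*q^3 - 16*q^2 + 25*q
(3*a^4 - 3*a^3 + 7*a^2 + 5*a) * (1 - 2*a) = -6*a^5 + 9*a^4 - 17*a^3 - 3*a^2 + 5*a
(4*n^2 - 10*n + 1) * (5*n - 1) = 20*n^3 - 54*n^2 + 15*n - 1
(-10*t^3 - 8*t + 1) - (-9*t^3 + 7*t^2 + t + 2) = -t^3 - 7*t^2 - 9*t - 1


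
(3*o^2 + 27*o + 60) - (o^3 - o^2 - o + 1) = -o^3 + 4*o^2 + 28*o + 59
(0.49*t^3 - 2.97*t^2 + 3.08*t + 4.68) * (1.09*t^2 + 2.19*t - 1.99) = 0.5341*t^5 - 2.1642*t^4 - 4.1222*t^3 + 17.7567*t^2 + 4.12*t - 9.3132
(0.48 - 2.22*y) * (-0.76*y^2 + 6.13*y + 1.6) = 1.6872*y^3 - 13.9734*y^2 - 0.609600000000001*y + 0.768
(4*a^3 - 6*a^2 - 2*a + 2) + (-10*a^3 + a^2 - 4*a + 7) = -6*a^3 - 5*a^2 - 6*a + 9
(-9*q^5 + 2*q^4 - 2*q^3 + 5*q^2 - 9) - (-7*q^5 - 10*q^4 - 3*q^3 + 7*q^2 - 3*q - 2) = -2*q^5 + 12*q^4 + q^3 - 2*q^2 + 3*q - 7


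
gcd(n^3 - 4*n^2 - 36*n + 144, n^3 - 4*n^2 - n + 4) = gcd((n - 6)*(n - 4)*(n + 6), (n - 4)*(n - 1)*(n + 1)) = n - 4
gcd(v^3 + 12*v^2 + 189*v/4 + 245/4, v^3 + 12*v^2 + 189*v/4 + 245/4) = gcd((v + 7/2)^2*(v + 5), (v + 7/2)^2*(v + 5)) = v^3 + 12*v^2 + 189*v/4 + 245/4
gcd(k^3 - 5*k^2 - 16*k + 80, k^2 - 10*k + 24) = k - 4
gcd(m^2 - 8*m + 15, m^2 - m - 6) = m - 3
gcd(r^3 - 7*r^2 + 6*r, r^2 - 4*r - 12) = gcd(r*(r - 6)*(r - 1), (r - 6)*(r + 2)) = r - 6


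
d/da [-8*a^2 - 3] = -16*a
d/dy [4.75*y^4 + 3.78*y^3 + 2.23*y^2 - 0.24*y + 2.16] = 19.0*y^3 + 11.34*y^2 + 4.46*y - 0.24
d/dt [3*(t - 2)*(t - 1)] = 6*t - 9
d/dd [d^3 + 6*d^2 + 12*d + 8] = 3*d^2 + 12*d + 12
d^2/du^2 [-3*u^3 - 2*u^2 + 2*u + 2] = -18*u - 4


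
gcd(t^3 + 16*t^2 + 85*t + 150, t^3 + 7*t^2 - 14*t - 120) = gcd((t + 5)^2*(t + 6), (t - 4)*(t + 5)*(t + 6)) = t^2 + 11*t + 30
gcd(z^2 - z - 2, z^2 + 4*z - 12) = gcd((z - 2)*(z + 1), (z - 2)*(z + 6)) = z - 2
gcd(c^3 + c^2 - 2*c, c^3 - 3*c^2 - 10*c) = c^2 + 2*c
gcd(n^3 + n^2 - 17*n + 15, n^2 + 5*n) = n + 5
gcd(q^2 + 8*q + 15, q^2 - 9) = q + 3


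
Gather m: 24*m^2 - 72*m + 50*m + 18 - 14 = 24*m^2 - 22*m + 4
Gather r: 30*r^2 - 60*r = 30*r^2 - 60*r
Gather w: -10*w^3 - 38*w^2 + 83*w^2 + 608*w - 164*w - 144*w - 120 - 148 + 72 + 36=-10*w^3 + 45*w^2 + 300*w - 160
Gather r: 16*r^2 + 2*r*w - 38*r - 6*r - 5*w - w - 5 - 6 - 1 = 16*r^2 + r*(2*w - 44) - 6*w - 12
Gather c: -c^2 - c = -c^2 - c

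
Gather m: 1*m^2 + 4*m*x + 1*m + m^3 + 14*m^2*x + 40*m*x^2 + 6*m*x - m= m^3 + m^2*(14*x + 1) + m*(40*x^2 + 10*x)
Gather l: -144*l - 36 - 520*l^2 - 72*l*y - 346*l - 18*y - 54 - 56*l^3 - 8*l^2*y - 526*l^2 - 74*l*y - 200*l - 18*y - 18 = -56*l^3 + l^2*(-8*y - 1046) + l*(-146*y - 690) - 36*y - 108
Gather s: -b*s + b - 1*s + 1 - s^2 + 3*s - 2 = b - s^2 + s*(2 - b) - 1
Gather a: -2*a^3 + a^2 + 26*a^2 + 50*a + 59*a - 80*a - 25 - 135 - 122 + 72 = -2*a^3 + 27*a^2 + 29*a - 210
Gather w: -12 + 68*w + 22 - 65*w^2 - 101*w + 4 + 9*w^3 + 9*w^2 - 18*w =9*w^3 - 56*w^2 - 51*w + 14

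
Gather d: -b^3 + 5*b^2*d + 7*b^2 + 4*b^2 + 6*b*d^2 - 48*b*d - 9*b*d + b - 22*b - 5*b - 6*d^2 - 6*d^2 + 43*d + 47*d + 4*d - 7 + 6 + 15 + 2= -b^3 + 11*b^2 - 26*b + d^2*(6*b - 12) + d*(5*b^2 - 57*b + 94) + 16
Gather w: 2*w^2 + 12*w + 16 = 2*w^2 + 12*w + 16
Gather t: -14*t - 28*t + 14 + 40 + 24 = 78 - 42*t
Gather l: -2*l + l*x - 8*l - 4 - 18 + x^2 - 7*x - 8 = l*(x - 10) + x^2 - 7*x - 30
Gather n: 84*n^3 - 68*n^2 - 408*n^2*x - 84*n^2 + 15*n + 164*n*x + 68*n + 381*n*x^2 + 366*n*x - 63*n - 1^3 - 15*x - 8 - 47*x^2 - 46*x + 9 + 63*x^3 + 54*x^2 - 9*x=84*n^3 + n^2*(-408*x - 152) + n*(381*x^2 + 530*x + 20) + 63*x^3 + 7*x^2 - 70*x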